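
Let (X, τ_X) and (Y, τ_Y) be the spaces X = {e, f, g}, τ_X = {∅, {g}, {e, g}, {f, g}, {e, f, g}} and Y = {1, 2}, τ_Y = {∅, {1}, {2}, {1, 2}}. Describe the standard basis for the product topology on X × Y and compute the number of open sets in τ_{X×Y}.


Basis B = {∅ × ∅, {g} × {1}, {g} × {2}, {e, g} × {1}, {e, g} × {2}, {f, g} × {1}, {f, g} × {2}, {g} × {1, 2}, {e, f, g} × {1}, {e, f, g} × {2}, {e, g} × {1, 2}, {f, g} × {1, 2}, {e, f, g} × {1, 2}}; |τ_{X×Y}| = 25.

Enumerate products U × V with U ∈ τ_X, V ∈ τ_Y (deduplicated):
  ∅ × ∅ = {} (∅)
  {g} × {1} = {(g,1)}
  {g} × {2} = {(g,2)}
  {e, g} × {1} = {(e,1), (g,1)}
  {e, g} × {2} = {(e,2), (g,2)}
  {f, g} × {1} = {(f,1), (g,1)}
  {f, g} × {2} = {(f,2), (g,2)}
  {g} × {1, 2} = {(g,1), (g,2)}
  {e, f, g} × {1} = {(e,1), (f,1), (g,1)}
  {e, f, g} × {2} = {(e,2), (f,2), (g,2)}
  {e, g} × {1, 2} = {(e,1), (e,2), (g,1), (g,2)}
  {f, g} × {1, 2} = {(f,1), (f,2), (g,1), (g,2)}
  {e, f, g} × {1, 2} = {(e,1), (e,2), (f,1), (f,2), (g,1), (g,2)}
These 13 distinct sets form the basis B.
Close under arbitrary unions to get τ_{X×Y}; counting gives |τ_{X×Y}| = 25.


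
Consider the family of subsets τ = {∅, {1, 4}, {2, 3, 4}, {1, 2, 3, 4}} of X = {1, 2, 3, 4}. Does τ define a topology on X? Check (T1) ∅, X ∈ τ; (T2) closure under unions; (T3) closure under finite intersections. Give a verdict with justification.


τ is NOT a topology on X.

Axiom (T1): ∅ ∈ τ? Yes; X ∈ τ? Yes.
Axiom (T2/T3): check pairwise unions and intersections of members of τ.
Counterexample for (T3): {1, 4} ∩ {2, 3, 4} = {4} ∉ τ. Therefore τ is NOT a topology.


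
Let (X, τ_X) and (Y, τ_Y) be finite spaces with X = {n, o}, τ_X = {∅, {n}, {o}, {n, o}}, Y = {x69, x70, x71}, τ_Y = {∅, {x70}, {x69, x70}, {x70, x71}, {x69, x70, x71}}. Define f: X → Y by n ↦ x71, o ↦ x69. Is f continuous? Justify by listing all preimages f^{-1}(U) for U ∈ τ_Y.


f IS continuous.

Compute f^{-1}(U) for each U ∈ τ_Y:
  U = ∅: f^{-1}(U) = ∅ ∈ τ_X ✓.
  U = {x70}: f^{-1}(U) = ∅ ∈ τ_X ✓.
  U = {x69, x70}: f^{-1}(U) = {o} ∈ τ_X ✓.
  U = {x70, x71}: f^{-1}(U) = {n} ∈ τ_X ✓.
  U = {x69, x70, x71}: f^{-1}(U) = {n, o} ∈ τ_X ✓.
Every preimage lies in τ_X, so f IS continuous.


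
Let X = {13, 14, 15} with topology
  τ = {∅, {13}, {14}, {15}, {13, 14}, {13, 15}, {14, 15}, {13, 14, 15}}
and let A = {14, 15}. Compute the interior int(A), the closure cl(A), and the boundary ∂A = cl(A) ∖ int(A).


int(A) = {14, 15}, cl(A) = {14, 15}, ∂A = ∅.

Closed sets in (X, τ) are complements of opens:
  closed(X, τ) = {∅, {13}, {14}, {15}, {13, 14}, {13, 15}, {14, 15}, {13, 14, 15}}.
int(A) = ⋃ {U ∈ τ : U ⊆ A}. Opens contained in A: ∅, {14}, {15}, {14, 15}.
Taking the union of these: int(A) = {14, 15}.
cl(A) = ⋂ {C closed : A ⊆ C}. Closed sets containing A: {14, 15}, {13, 14, 15}.
Intersecting these: cl(A) = {14, 15}.
∂A = cl(A) ∖ int(A) = {14, 15} ∖ {14, 15} = ∅.


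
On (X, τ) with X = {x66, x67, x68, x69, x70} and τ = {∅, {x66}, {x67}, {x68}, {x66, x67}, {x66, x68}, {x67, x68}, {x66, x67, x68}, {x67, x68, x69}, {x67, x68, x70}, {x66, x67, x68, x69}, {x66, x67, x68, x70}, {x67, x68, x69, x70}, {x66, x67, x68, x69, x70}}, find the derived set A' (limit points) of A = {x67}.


A' = {x69, x70}

For each x ∈ X, list the open sets U ∈ τ with x ∈ U, then check whether U ∩ (A ∖ {x}) ≠ ∅ for every such U.
  x = x66: open {x66} ∋ x has {x66} ∩ (A ∖ {x66}) = ∅, so x is NOT a limit point.
  x = x67: open {x67} ∋ x has {x67} ∩ (A ∖ {x67}) = ∅, so x is NOT a limit point.
  x = x68: open {x68} ∋ x has {x68} ∩ (A ∖ {x68}) = ∅, so x is NOT a limit point.
  x = x69: opens ∋ x are {x67, x68, x69}, {x66, x67, x68, x69}, {x67, x68, x69, x70}, {x66, x67, x68, x69, x70}; each meets A ∖ {x69}, so x IS a limit point.
  x = x70: opens ∋ x are {x67, x68, x70}, {x66, x67, x68, x70}, {x67, x68, x69, x70}, {x66, x67, x68, x69, x70}; each meets A ∖ {x70}, so x IS a limit point.
Collecting: A' = {x69, x70}.


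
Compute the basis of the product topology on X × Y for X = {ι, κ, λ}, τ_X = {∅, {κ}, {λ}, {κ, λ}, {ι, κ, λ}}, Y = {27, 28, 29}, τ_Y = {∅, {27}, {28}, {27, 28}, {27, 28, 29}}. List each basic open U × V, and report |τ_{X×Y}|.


Basis B = {∅ × ∅, {κ} × {27}, {κ} × {28}, {λ} × {27}, {λ} × {28}, {κ} × {27, 28}, {κ, λ} × {27}, {κ, λ} × {28}, {λ} × {27, 28}, {ι, κ, λ} × {27}, {ι, κ, λ} × {28}, {κ} × {27, 28, 29}, {λ} × {27, 28, 29}, {κ, λ} × {27, 28}, {ι, κ, λ} × {27, 28}, {κ, λ} × {27, 28, 29}, {ι, κ, λ} × {27, 28, 29}}; |τ_{X×Y}| = 48.

Enumerate products U × V with U ∈ τ_X, V ∈ τ_Y (deduplicated):
  ∅ × ∅ = {} (∅)
  {κ} × {27} = {(κ,27)}
  {κ} × {28} = {(κ,28)}
  {λ} × {27} = {(λ,27)}
  {λ} × {28} = {(λ,28)}
  {κ} × {27, 28} = {(κ,27), (κ,28)}
  {κ, λ} × {27} = {(κ,27), (λ,27)}
  {κ, λ} × {28} = {(κ,28), (λ,28)}
  {λ} × {27, 28} = {(λ,27), (λ,28)}
  {ι, κ, λ} × {27} = {(ι,27), (κ,27), (λ,27)}
  {ι, κ, λ} × {28} = {(ι,28), (κ,28), (λ,28)}
  {κ} × {27, 28, 29} = {(κ,27), (κ,28), (κ,29)}
  {λ} × {27, 28, 29} = {(λ,27), (λ,28), (λ,29)}
  {κ, λ} × {27, 28} = {(κ,27), (κ,28), (λ,27), (λ,28)}
  {ι, κ, λ} × {27, 28} = {(ι,27), (ι,28), (κ,27), (κ,28), (λ,27), (λ,28)}
  {κ, λ} × {27, 28, 29} = {(κ,27), (κ,28), (κ,29), (λ,27), (λ,28), (λ,29)}
  {ι, κ, λ} × {27, 28, 29} = {(ι,27), (ι,28), (ι,29), (κ,27), (κ,28), (κ,29), (λ,27), (λ,28), (λ,29)}
These 17 distinct sets form the basis B.
Close under arbitrary unions to get τ_{X×Y}; counting gives |τ_{X×Y}| = 48.


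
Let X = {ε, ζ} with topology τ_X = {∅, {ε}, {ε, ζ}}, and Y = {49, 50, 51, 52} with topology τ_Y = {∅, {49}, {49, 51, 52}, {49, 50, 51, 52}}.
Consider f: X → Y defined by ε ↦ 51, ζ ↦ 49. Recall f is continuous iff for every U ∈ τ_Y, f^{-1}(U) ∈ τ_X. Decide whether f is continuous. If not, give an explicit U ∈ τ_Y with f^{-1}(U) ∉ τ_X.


f is NOT continuous.

Compute f^{-1}(U) for each U ∈ τ_Y:
  U = ∅: f^{-1}(U) = ∅ ∈ τ_X ✓.
  U = {49}: f^{-1}(U) = {ζ} ∉ τ_X ✗.
  U = {49, 51, 52}: f^{-1}(U) = {ε, ζ} ∈ τ_X ✓.
  U = {49, 50, 51, 52}: f^{-1}(U) = {ε, ζ} ∈ τ_X ✓.
Found U = {49} with f^{-1}(U) = {ζ} not in τ_X. Therefore f is NOT continuous.


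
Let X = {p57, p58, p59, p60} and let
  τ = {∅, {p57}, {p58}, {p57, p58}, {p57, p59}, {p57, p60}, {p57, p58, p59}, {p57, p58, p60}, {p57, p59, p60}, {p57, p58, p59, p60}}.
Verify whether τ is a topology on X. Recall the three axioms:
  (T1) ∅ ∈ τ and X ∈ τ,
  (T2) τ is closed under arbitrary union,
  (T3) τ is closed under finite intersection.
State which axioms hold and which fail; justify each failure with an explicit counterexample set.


τ IS a topology on X.

Axiom (T1): ∅ ∈ τ? Yes; X ∈ τ? Yes.
Axiom (T2/T3): check pairwise unions and intersections of members of τ.
All pairwise intersections and unions checked — each lies in τ. Therefore τ satisfies (T1), (T2), (T3): it IS a topology on X.


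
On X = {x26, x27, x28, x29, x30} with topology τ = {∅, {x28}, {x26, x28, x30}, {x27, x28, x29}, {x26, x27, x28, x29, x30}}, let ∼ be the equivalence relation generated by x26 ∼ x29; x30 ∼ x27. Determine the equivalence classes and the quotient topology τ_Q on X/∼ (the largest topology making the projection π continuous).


X/∼ = {[x26=x29], [x27=x30], [x28]}; |τ_Q| = 3.

Equivalence classes: [x26=x29], [x27=x30], [x28].
Quotient map π: X → X/∼ sends x26 ↦ [x26=x29], x27 ↦ [x27=x30], x28 ↦ [x28], x29 ↦ [x26=x29], x30 ↦ [x27=x30].
For each subset V ⊆ X/∼, compute π^{-1}(V) ⊆ X and check whether π^{-1}(V) ∈ τ. V is open in τ_Q iff π^{-1}(V) ∈ τ.
  V = {}: π^{-1}(V) = ∅ ∈ τ ✓.
  V = {[x26=x29]}: π^{-1}(V) = {x26, x29} ∉ τ ✗.
  V = {[x27=x30]}: π^{-1}(V) = {x27, x30} ∉ τ ✗.
  V = {[x26=x29], [x27=x30]}: π^{-1}(V) = {x26, x27, x29, x30} ∉ τ ✗.
  V = {[x28]}: π^{-1}(V) = {x28} ∈ τ ✓.
  V = {[x26=x29], [x28]}: π^{-1}(V) = {x26, x28, x29} ∉ τ ✗.
  V = {[x27=x30], [x28]}: π^{-1}(V) = {x27, x28, x30} ∉ τ ✗.
  V = {[x26=x29], [x27=x30], [x28]}: π^{-1}(V) = {x26, x27, x28, x29, x30} ∈ τ ✓.
Open sets in the quotient: τ_Q = {{}, {[x28]}, {[x26=x29], [x27=x30], [x28]}} (3 elements).


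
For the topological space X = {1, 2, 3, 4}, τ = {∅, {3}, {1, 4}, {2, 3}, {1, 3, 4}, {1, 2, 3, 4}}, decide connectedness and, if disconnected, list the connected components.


(X, τ) is disconnected; components = [{1, 4}, {2, 3}].

Find clopen sets (U ∈ τ with X ∖ U ∈ τ):
  U = ∅, X ∖ U = {1, 2, 3, 4} — both open, so U is clopen.
  U = {1, 4}, X ∖ U = {2, 3} — both open, so U is clopen.
  U = {2, 3}, X ∖ U = {1, 4} — both open, so U is clopen.
  U = {1, 2, 3, 4}, X ∖ U = ∅ — both open, so U is clopen.
Nontrivial clopen(s) exist: e.g. {1, 4}. So (X, τ) is disconnected.
Compute connected components by grouping points that agree on all clopens:
  component: {1, 4}
  component: {2, 3}


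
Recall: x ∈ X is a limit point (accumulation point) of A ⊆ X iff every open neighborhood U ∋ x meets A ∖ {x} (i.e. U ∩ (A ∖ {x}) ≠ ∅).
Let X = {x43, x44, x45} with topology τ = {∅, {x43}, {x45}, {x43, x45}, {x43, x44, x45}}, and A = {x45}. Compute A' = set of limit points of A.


A' = {x44}

For each x ∈ X, list the open sets U ∈ τ with x ∈ U, then check whether U ∩ (A ∖ {x}) ≠ ∅ for every such U.
  x = x43: open {x43} ∋ x has {x43} ∩ (A ∖ {x43}) = ∅, so x is NOT a limit point.
  x = x44: opens ∋ x are {x43, x44, x45}; each meets A ∖ {x44}, so x IS a limit point.
  x = x45: open {x45} ∋ x has {x45} ∩ (A ∖ {x45}) = ∅, so x is NOT a limit point.
Collecting: A' = {x44}.


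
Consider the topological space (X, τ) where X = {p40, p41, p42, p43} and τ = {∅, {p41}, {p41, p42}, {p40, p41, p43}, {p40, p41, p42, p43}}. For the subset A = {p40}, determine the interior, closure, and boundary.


int(A) = ∅, cl(A) = {p40, p43}, ∂A = {p40, p43}.

Closed sets in (X, τ) are complements of opens:
  closed(X, τ) = {∅, {p42}, {p40, p43}, {p40, p42, p43}, {p40, p41, p42, p43}}.
int(A) = ⋃ {U ∈ τ : U ⊆ A}. Opens contained in A: ∅.
Taking the union of these: int(A) = ∅.
cl(A) = ⋂ {C closed : A ⊆ C}. Closed sets containing A: {p40, p43}, {p40, p42, p43}, {p40, p41, p42, p43}.
Intersecting these: cl(A) = {p40, p43}.
∂A = cl(A) ∖ int(A) = {p40, p43} ∖ ∅ = {p40, p43}.


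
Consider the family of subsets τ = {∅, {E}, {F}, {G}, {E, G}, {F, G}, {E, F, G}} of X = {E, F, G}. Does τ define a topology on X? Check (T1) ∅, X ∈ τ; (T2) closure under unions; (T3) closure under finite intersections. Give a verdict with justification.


τ is NOT a topology on X.

Axiom (T1): ∅ ∈ τ? Yes; X ∈ τ? Yes.
Axiom (T2/T3): check pairwise unions and intersections of members of τ.
Counterexample for (T2): {E} ∪ {F} = {E, F} ∉ τ. Therefore τ is NOT a topology.


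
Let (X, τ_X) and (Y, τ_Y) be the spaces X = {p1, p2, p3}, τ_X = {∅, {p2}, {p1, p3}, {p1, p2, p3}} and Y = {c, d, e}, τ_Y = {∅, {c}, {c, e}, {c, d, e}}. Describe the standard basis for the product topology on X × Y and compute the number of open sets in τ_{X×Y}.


Basis B = {∅ × ∅, {p2} × {c}, {p1, p3} × {c}, {p2} × {c, e}, {p1, p2, p3} × {c}, {p2} × {c, d, e}, {p1, p3} × {c, e}, {p1, p3} × {c, d, e}, {p1, p2, p3} × {c, e}, {p1, p2, p3} × {c, d, e}}; |τ_{X×Y}| = 16.

Enumerate products U × V with U ∈ τ_X, V ∈ τ_Y (deduplicated):
  ∅ × ∅ = {} (∅)
  {p2} × {c} = {(p2,c)}
  {p1, p3} × {c} = {(p1,c), (p3,c)}
  {p2} × {c, e} = {(p2,c), (p2,e)}
  {p1, p2, p3} × {c} = {(p1,c), (p2,c), (p3,c)}
  {p2} × {c, d, e} = {(p2,c), (p2,d), (p2,e)}
  {p1, p3} × {c, e} = {(p1,c), (p1,e), (p3,c), (p3,e)}
  {p1, p3} × {c, d, e} = {(p1,c), (p1,d), (p1,e), (p3,c), (p3,d), (p3,e)}
  {p1, p2, p3} × {c, e} = {(p1,c), (p1,e), (p2,c), (p2,e), (p3,c), (p3,e)}
  {p1, p2, p3} × {c, d, e} = {(p1,c), (p1,d), (p1,e), (p2,c), (p2,d), (p2,e), (p3,c), (p3,d), (p3,e)}
These 10 distinct sets form the basis B.
Close under arbitrary unions to get τ_{X×Y}; counting gives |τ_{X×Y}| = 16.


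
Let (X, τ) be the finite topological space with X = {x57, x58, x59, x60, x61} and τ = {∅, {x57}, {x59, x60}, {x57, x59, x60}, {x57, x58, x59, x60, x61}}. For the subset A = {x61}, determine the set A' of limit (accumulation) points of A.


A' = {x58}

For each x ∈ X, list the open sets U ∈ τ with x ∈ U, then check whether U ∩ (A ∖ {x}) ≠ ∅ for every such U.
  x = x57: open {x57} ∋ x has {x57} ∩ (A ∖ {x57}) = ∅, so x is NOT a limit point.
  x = x58: opens ∋ x are {x57, x58, x59, x60, x61}; each meets A ∖ {x58}, so x IS a limit point.
  x = x59: open {x59, x60} ∋ x has {x59, x60} ∩ (A ∖ {x59}) = ∅, so x is NOT a limit point.
  x = x60: open {x59, x60} ∋ x has {x59, x60} ∩ (A ∖ {x60}) = ∅, so x is NOT a limit point.
  x = x61: open {x57, x58, x59, x60, x61} ∋ x has {x57, x58, x59, x60, x61} ∩ (A ∖ {x61}) = ∅, so x is NOT a limit point.
Collecting: A' = {x58}.


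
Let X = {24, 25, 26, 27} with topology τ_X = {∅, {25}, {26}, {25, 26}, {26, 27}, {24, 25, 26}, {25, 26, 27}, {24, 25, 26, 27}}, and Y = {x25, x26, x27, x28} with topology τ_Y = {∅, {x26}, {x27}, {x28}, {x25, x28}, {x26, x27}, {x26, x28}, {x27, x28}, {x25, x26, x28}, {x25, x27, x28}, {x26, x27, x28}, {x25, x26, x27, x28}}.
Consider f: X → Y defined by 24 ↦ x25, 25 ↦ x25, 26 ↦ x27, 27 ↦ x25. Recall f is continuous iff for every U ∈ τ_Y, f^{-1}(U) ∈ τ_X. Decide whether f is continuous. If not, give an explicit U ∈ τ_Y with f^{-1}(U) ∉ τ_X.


f is NOT continuous.

Compute f^{-1}(U) for each U ∈ τ_Y:
  U = ∅: f^{-1}(U) = ∅ ∈ τ_X ✓.
  U = {x26}: f^{-1}(U) = ∅ ∈ τ_X ✓.
  U = {x27}: f^{-1}(U) = {26} ∈ τ_X ✓.
  U = {x28}: f^{-1}(U) = ∅ ∈ τ_X ✓.
  U = {x25, x28}: f^{-1}(U) = {24, 25, 27} ∉ τ_X ✗.
  U = {x26, x27}: f^{-1}(U) = {26} ∈ τ_X ✓.
  U = {x26, x28}: f^{-1}(U) = ∅ ∈ τ_X ✓.
  U = {x27, x28}: f^{-1}(U) = {26} ∈ τ_X ✓.
  U = {x25, x26, x28}: f^{-1}(U) = {24, 25, 27} ∉ τ_X ✗.
  U = {x25, x27, x28}: f^{-1}(U) = {24, 25, 26, 27} ∈ τ_X ✓.
  U = {x26, x27, x28}: f^{-1}(U) = {26} ∈ τ_X ✓.
  U = {x25, x26, x27, x28}: f^{-1}(U) = {24, 25, 26, 27} ∈ τ_X ✓.
Found U = {x25, x28} with f^{-1}(U) = {24, 25, 27} not in τ_X. Therefore f is NOT continuous.


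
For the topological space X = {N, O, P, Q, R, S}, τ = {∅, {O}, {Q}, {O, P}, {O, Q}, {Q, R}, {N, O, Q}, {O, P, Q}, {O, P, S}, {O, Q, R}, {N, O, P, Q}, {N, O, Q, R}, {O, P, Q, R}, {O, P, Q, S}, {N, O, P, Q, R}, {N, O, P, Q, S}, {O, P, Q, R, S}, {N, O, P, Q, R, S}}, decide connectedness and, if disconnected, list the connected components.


(X, τ) is connected.

Find clopen sets (U ∈ τ with X ∖ U ∈ τ):
  U = ∅, X ∖ U = {N, O, P, Q, R, S} — both open, so U is clopen.
  U = {N, O, P, Q, R, S}, X ∖ U = ∅ — both open, so U is clopen.
Only trivial clopens (∅ and X) exist, so (X, τ) is connected.
Compute connected components by grouping points that agree on all clopens:
  component: {N, O, P, Q, R, S}


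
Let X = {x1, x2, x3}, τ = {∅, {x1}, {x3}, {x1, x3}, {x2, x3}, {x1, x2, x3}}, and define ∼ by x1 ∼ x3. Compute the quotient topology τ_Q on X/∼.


X/∼ = {[x1=x3], [x2]}; |τ_Q| = 3.

Equivalence classes: [x1=x3], [x2].
Quotient map π: X → X/∼ sends x1 ↦ [x1=x3], x2 ↦ [x2], x3 ↦ [x1=x3].
For each subset V ⊆ X/∼, compute π^{-1}(V) ⊆ X and check whether π^{-1}(V) ∈ τ. V is open in τ_Q iff π^{-1}(V) ∈ τ.
  V = {}: π^{-1}(V) = ∅ ∈ τ ✓.
  V = {[x1=x3]}: π^{-1}(V) = {x1, x3} ∈ τ ✓.
  V = {[x2]}: π^{-1}(V) = {x2} ∉ τ ✗.
  V = {[x1=x3], [x2]}: π^{-1}(V) = {x1, x2, x3} ∈ τ ✓.
Open sets in the quotient: τ_Q = {{}, {[x1=x3]}, {[x1=x3], [x2]}} (3 elements).


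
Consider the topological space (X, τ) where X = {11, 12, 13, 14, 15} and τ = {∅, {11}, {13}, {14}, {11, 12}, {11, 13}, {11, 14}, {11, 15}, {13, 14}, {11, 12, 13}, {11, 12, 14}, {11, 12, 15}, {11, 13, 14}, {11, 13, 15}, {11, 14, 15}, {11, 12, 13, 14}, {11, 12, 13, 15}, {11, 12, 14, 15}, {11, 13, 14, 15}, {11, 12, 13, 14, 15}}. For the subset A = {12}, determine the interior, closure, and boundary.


int(A) = ∅, cl(A) = {12}, ∂A = {12}.

Closed sets in (X, τ) are complements of opens:
  closed(X, τ) = {∅, {12}, {13}, {14}, {15}, {12, 13}, {12, 14}, {12, 15}, {13, 14}, {13, 15}, {14, 15}, {11, 12, 15}, {12, 13, 14}, {12, 13, 15}, {12, 14, 15}, {13, 14, 15}, {11, 12, 13, 15}, {11, 12, 14, 15}, {12, 13, 14, 15}, {11, 12, 13, 14, 15}}.
int(A) = ⋃ {U ∈ τ : U ⊆ A}. Opens contained in A: ∅.
Taking the union of these: int(A) = ∅.
cl(A) = ⋂ {C closed : A ⊆ C}. Closed sets containing A: {12}, {12, 13}, {12, 14}, {12, 15}, {11, 12, 15}, {12, 13, 14}, {12, 13, 15}, {12, 14, 15}, {11, 12, 13, 15}, {11, 12, 14, 15}, {12, 13, 14, 15}, {11, 12, 13, 14, 15}.
Intersecting these: cl(A) = {12}.
∂A = cl(A) ∖ int(A) = {12} ∖ ∅ = {12}.


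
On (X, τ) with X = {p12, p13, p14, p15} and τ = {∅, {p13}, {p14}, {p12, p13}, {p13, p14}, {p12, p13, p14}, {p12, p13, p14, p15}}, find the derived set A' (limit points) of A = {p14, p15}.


A' = {p15}

For each x ∈ X, list the open sets U ∈ τ with x ∈ U, then check whether U ∩ (A ∖ {x}) ≠ ∅ for every such U.
  x = p12: open {p12, p13} ∋ x has {p12, p13} ∩ (A ∖ {p12}) = ∅, so x is NOT a limit point.
  x = p13: open {p13} ∋ x has {p13} ∩ (A ∖ {p13}) = ∅, so x is NOT a limit point.
  x = p14: open {p14} ∋ x has {p14} ∩ (A ∖ {p14}) = ∅, so x is NOT a limit point.
  x = p15: opens ∋ x are {p12, p13, p14, p15}; each meets A ∖ {p15}, so x IS a limit point.
Collecting: A' = {p15}.


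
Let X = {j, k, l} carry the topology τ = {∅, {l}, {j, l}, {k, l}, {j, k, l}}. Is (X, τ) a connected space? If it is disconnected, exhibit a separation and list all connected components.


(X, τ) is connected.

Find clopen sets (U ∈ τ with X ∖ U ∈ τ):
  U = ∅, X ∖ U = {j, k, l} — both open, so U is clopen.
  U = {j, k, l}, X ∖ U = ∅ — both open, so U is clopen.
Only trivial clopens (∅ and X) exist, so (X, τ) is connected.
Compute connected components by grouping points that agree on all clopens:
  component: {j, k, l}


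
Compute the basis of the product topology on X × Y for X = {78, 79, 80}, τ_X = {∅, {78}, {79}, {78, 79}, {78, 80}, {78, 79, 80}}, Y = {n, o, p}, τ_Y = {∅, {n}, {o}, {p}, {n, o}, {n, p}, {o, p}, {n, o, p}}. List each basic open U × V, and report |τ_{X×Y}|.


Basis B = {∅ × ∅, {78} × {n}, {78} × {o}, {78} × {p}, {79} × {n}, {79} × {o}, {79} × {p}, {78} × {n, o}, {78} × {n, p}, {78, 79} × {n}, {78, 80} × {n}, {78} × {o, p}, {78, 79} × {o}, {78, 80} × {o}, {78, 79} × {p}, {78, 80} × {p}, {79} × {n, o}, {79} × {n, p}, {79} × {o, p}, {78} × {n, o, p}, {78, 79, 80} × {n}, {78, 79, 80} × {o}, {78, 79, 80} × {p}, {79} × {n, o, p}, {78, 79} × {n, o}, {78, 80} × {n, o}, {78, 79} × {n, p}, {78, 80} × {n, p}, {78, 79} × {o, p}, {78, 80} × {o, p}, {78, 79} × {n, o, p}, {78, 80} × {n, o, p}, {78, 79, 80} × {n, o}, {78, 79, 80} × {n, p}, {78, 79, 80} × {o, p}, {78, 79, 80} × {n, o, p}}; |τ_{X×Y}| = 216.

Enumerate products U × V with U ∈ τ_X, V ∈ τ_Y (deduplicated):
  ∅ × ∅ = {} (∅)
  {78} × {n} = {(78,n)}
  {78} × {o} = {(78,o)}
  {78} × {p} = {(78,p)}
  {79} × {n} = {(79,n)}
  {79} × {o} = {(79,o)}
  {79} × {p} = {(79,p)}
  {78} × {n, o} = {(78,n), (78,o)}
  {78} × {n, p} = {(78,n), (78,p)}
  {78, 79} × {n} = {(78,n), (79,n)}
  {78, 80} × {n} = {(78,n), (80,n)}
  {78} × {o, p} = {(78,o), (78,p)}
  {78, 79} × {o} = {(78,o), (79,o)}
  {78, 80} × {o} = {(78,o), (80,o)}
  {78, 79} × {p} = {(78,p), (79,p)}
  {78, 80} × {p} = {(78,p), (80,p)}
  {79} × {n, o} = {(79,n), (79,o)}
  {79} × {n, p} = {(79,n), (79,p)}
  {79} × {o, p} = {(79,o), (79,p)}
  {78} × {n, o, p} = {(78,n), (78,o), (78,p)}
  {78, 79, 80} × {n} = {(78,n), (79,n), (80,n)}
  {78, 79, 80} × {o} = {(78,o), (79,o), (80,o)}
  {78, 79, 80} × {p} = {(78,p), (79,p), (80,p)}
  {79} × {n, o, p} = {(79,n), (79,o), (79,p)}
  {78, 79} × {n, o} = {(78,n), (78,o), (79,n), (79,o)}
  {78, 80} × {n, o} = {(78,n), (78,o), (80,n), (80,o)}
  {78, 79} × {n, p} = {(78,n), (78,p), (79,n), (79,p)}
  {78, 80} × {n, p} = {(78,n), (78,p), (80,n), (80,p)}
  {78, 79} × {o, p} = {(78,o), (78,p), (79,o), (79,p)}
  {78, 80} × {o, p} = {(78,o), (78,p), (80,o), (80,p)}
  {78, 79} × {n, o, p} = {(78,n), (78,o), (78,p), (79,n), (79,o), (79,p)}
  {78, 80} × {n, o, p} = {(78,n), (78,o), (78,p), (80,n), (80,o), (80,p)}
  {78, 79, 80} × {n, o} = {(78,n), (78,o), (79,n), (79,o), (80,n), (80,o)}
  {78, 79, 80} × {n, p} = {(78,n), (78,p), (79,n), (79,p), (80,n), (80,p)}
  {78, 79, 80} × {o, p} = {(78,o), (78,p), (79,o), (79,p), (80,o), (80,p)}
  {78, 79, 80} × {n, o, p} = {(78,n), (78,o), (78,p), (79,n), (79,o), (79,p), (80,n), (80,o), (80,p)}
These 36 distinct sets form the basis B.
Close under arbitrary unions to get τ_{X×Y}; counting gives |τ_{X×Y}| = 216.


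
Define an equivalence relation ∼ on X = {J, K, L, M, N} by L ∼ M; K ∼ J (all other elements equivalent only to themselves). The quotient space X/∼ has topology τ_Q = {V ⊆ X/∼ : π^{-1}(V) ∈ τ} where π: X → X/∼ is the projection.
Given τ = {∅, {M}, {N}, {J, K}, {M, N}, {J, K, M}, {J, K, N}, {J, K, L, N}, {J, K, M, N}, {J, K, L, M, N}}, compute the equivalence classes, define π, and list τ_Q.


X/∼ = {[J=K], [L=M], [N]}; |τ_Q| = 5.

Equivalence classes: [J=K], [L=M], [N].
Quotient map π: X → X/∼ sends J ↦ [J=K], K ↦ [J=K], L ↦ [L=M], M ↦ [L=M], N ↦ [N].
For each subset V ⊆ X/∼, compute π^{-1}(V) ⊆ X and check whether π^{-1}(V) ∈ τ. V is open in τ_Q iff π^{-1}(V) ∈ τ.
  V = {}: π^{-1}(V) = ∅ ∈ τ ✓.
  V = {[J=K]}: π^{-1}(V) = {J, K} ∈ τ ✓.
  V = {[L=M]}: π^{-1}(V) = {L, M} ∉ τ ✗.
  V = {[J=K], [L=M]}: π^{-1}(V) = {J, K, L, M} ∉ τ ✗.
  V = {[N]}: π^{-1}(V) = {N} ∈ τ ✓.
  V = {[J=K], [N]}: π^{-1}(V) = {J, K, N} ∈ τ ✓.
  V = {[L=M], [N]}: π^{-1}(V) = {L, M, N} ∉ τ ✗.
  V = {[J=K], [L=M], [N]}: π^{-1}(V) = {J, K, L, M, N} ∈ τ ✓.
Open sets in the quotient: τ_Q = {{}, {[J=K]}, {[N]}, {[J=K], [N]}, {[J=K], [L=M], [N]}} (5 elements).


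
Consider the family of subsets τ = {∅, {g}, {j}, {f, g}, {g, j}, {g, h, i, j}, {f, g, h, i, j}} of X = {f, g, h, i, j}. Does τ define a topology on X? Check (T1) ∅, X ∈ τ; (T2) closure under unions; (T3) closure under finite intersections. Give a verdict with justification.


τ is NOT a topology on X.

Axiom (T1): ∅ ∈ τ? Yes; X ∈ τ? Yes.
Axiom (T2/T3): check pairwise unions and intersections of members of τ.
Counterexample for (T2): {j} ∪ {f, g} = {f, g, j} ∉ τ. Therefore τ is NOT a topology.


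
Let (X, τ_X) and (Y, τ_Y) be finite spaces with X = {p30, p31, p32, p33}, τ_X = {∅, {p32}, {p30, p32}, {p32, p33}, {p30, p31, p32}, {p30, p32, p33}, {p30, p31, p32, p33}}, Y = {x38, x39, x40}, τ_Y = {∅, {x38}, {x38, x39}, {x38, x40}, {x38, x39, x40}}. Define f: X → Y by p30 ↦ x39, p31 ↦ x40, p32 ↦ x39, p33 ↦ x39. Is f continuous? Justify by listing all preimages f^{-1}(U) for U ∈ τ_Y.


f is NOT continuous.

Compute f^{-1}(U) for each U ∈ τ_Y:
  U = ∅: f^{-1}(U) = ∅ ∈ τ_X ✓.
  U = {x38}: f^{-1}(U) = ∅ ∈ τ_X ✓.
  U = {x38, x39}: f^{-1}(U) = {p30, p32, p33} ∈ τ_X ✓.
  U = {x38, x40}: f^{-1}(U) = {p31} ∉ τ_X ✗.
  U = {x38, x39, x40}: f^{-1}(U) = {p30, p31, p32, p33} ∈ τ_X ✓.
Found U = {x38, x40} with f^{-1}(U) = {p31} not in τ_X. Therefore f is NOT continuous.


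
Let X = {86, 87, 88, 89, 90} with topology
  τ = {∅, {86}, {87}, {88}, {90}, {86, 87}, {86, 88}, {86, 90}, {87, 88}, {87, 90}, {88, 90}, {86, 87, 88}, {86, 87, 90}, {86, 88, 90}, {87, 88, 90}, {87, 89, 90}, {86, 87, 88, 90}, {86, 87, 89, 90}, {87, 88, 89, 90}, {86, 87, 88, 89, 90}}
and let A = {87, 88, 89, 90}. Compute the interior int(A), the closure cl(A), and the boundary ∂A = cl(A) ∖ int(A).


int(A) = {87, 88, 89, 90}, cl(A) = {87, 88, 89, 90}, ∂A = ∅.

Closed sets in (X, τ) are complements of opens:
  closed(X, τ) = {∅, {86}, {88}, {89}, {86, 88}, {86, 89}, {87, 89}, {88, 89}, {89, 90}, {86, 87, 89}, {86, 88, 89}, {86, 89, 90}, {87, 88, 89}, {87, 89, 90}, {88, 89, 90}, {86, 87, 88, 89}, {86, 87, 89, 90}, {86, 88, 89, 90}, {87, 88, 89, 90}, {86, 87, 88, 89, 90}}.
int(A) = ⋃ {U ∈ τ : U ⊆ A}. Opens contained in A: ∅, {87}, {88}, {90}, {87, 88}, {87, 90}, {88, 90}, {87, 88, 90}, {87, 89, 90}, {87, 88, 89, 90}.
Taking the union of these: int(A) = {87, 88, 89, 90}.
cl(A) = ⋂ {C closed : A ⊆ C}. Closed sets containing A: {87, 88, 89, 90}, {86, 87, 88, 89, 90}.
Intersecting these: cl(A) = {87, 88, 89, 90}.
∂A = cl(A) ∖ int(A) = {87, 88, 89, 90} ∖ {87, 88, 89, 90} = ∅.


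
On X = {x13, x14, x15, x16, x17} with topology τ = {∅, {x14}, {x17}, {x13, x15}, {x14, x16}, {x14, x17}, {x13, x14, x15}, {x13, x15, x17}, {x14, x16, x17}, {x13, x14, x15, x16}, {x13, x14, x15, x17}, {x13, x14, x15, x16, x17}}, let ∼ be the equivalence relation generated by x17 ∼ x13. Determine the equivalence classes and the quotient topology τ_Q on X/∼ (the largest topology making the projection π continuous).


X/∼ = {[x13=x17], [x14], [x15], [x16]}; |τ_Q| = 6.

Equivalence classes: [x13=x17], [x14], [x15], [x16].
Quotient map π: X → X/∼ sends x13 ↦ [x13=x17], x14 ↦ [x14], x15 ↦ [x15], x16 ↦ [x16], x17 ↦ [x13=x17].
For each subset V ⊆ X/∼, compute π^{-1}(V) ⊆ X and check whether π^{-1}(V) ∈ τ. V is open in τ_Q iff π^{-1}(V) ∈ τ.
  V = {}: π^{-1}(V) = ∅ ∈ τ ✓.
  V = {[x13=x17]}: π^{-1}(V) = {x13, x17} ∉ τ ✗.
  V = {[x14]}: π^{-1}(V) = {x14} ∈ τ ✓.
  V = {[x13=x17], [x14]}: π^{-1}(V) = {x13, x14, x17} ∉ τ ✗.
  V = {[x15]}: π^{-1}(V) = {x15} ∉ τ ✗.
  V = {[x13=x17], [x15]}: π^{-1}(V) = {x13, x15, x17} ∈ τ ✓.
  V = {[x14], [x15]}: π^{-1}(V) = {x14, x15} ∉ τ ✗.
  V = {[x13=x17], [x14], [x15]}: π^{-1}(V) = {x13, x14, x15, x17} ∈ τ ✓.
  V = {[x16]}: π^{-1}(V) = {x16} ∉ τ ✗.
  V = {[x13=x17], [x16]}: π^{-1}(V) = {x13, x16, x17} ∉ τ ✗.
  V = {[x14], [x16]}: π^{-1}(V) = {x14, x16} ∈ τ ✓.
  V = {[x13=x17], [x14], [x16]}: π^{-1}(V) = {x13, x14, x16, x17} ∉ τ ✗.
  V = {[x15], [x16]}: π^{-1}(V) = {x15, x16} ∉ τ ✗.
  V = {[x13=x17], [x15], [x16]}: π^{-1}(V) = {x13, x15, x16, x17} ∉ τ ✗.
  V = {[x14], [x15], [x16]}: π^{-1}(V) = {x14, x15, x16} ∉ τ ✗.
  V = {[x13=x17], [x14], [x15], [x16]}: π^{-1}(V) = {x13, x14, x15, x16, x17} ∈ τ ✓.
Open sets in the quotient: τ_Q = {{}, {[x14]}, {[x13=x17], [x15]}, {[x13=x17], [x14], [x15]}, {[x14], [x16]}, {[x13=x17], [x14], [x15], [x16]}} (6 elements).


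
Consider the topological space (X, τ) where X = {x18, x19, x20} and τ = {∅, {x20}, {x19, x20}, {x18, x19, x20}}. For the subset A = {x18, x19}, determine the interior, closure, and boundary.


int(A) = ∅, cl(A) = {x18, x19}, ∂A = {x18, x19}.

Closed sets in (X, τ) are complements of opens:
  closed(X, τ) = {∅, {x18}, {x18, x19}, {x18, x19, x20}}.
int(A) = ⋃ {U ∈ τ : U ⊆ A}. Opens contained in A: ∅.
Taking the union of these: int(A) = ∅.
cl(A) = ⋂ {C closed : A ⊆ C}. Closed sets containing A: {x18, x19}, {x18, x19, x20}.
Intersecting these: cl(A) = {x18, x19}.
∂A = cl(A) ∖ int(A) = {x18, x19} ∖ ∅ = {x18, x19}.


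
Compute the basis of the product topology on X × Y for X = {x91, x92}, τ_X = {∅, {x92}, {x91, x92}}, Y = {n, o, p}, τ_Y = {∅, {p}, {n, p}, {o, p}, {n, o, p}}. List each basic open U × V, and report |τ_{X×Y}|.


Basis B = {∅ × ∅, {x92} × {p}, {x91, x92} × {p}, {x92} × {n, p}, {x92} × {o, p}, {x92} × {n, o, p}, {x91, x92} × {n, p}, {x91, x92} × {o, p}, {x91, x92} × {n, o, p}}; |τ_{X×Y}| = 14.

Enumerate products U × V with U ∈ τ_X, V ∈ τ_Y (deduplicated):
  ∅ × ∅ = {} (∅)
  {x92} × {p} = {(x92,p)}
  {x91, x92} × {p} = {(x91,p), (x92,p)}
  {x92} × {n, p} = {(x92,n), (x92,p)}
  {x92} × {o, p} = {(x92,o), (x92,p)}
  {x92} × {n, o, p} = {(x92,n), (x92,o), (x92,p)}
  {x91, x92} × {n, p} = {(x91,n), (x91,p), (x92,n), (x92,p)}
  {x91, x92} × {o, p} = {(x91,o), (x91,p), (x92,o), (x92,p)}
  {x91, x92} × {n, o, p} = {(x91,n), (x91,o), (x91,p), (x92,n), (x92,o), (x92,p)}
These 9 distinct sets form the basis B.
Close under arbitrary unions to get τ_{X×Y}; counting gives |τ_{X×Y}| = 14.


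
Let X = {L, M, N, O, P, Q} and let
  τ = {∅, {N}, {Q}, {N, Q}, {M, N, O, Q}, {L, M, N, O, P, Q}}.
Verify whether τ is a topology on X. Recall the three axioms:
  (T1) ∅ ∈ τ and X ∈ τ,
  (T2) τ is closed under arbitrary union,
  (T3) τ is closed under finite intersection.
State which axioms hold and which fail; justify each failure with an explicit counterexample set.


τ IS a topology on X.

Axiom (T1): ∅ ∈ τ? Yes; X ∈ τ? Yes.
Axiom (T2/T3): check pairwise unions and intersections of members of τ.
All pairwise intersections and unions checked — each lies in τ. Therefore τ satisfies (T1), (T2), (T3): it IS a topology on X.


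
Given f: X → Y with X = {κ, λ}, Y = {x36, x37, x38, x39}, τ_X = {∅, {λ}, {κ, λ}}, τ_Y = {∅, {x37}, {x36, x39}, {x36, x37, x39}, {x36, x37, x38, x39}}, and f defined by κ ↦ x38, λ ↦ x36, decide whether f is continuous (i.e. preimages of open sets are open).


f IS continuous.

Compute f^{-1}(U) for each U ∈ τ_Y:
  U = ∅: f^{-1}(U) = ∅ ∈ τ_X ✓.
  U = {x37}: f^{-1}(U) = ∅ ∈ τ_X ✓.
  U = {x36, x39}: f^{-1}(U) = {λ} ∈ τ_X ✓.
  U = {x36, x37, x39}: f^{-1}(U) = {λ} ∈ τ_X ✓.
  U = {x36, x37, x38, x39}: f^{-1}(U) = {κ, λ} ∈ τ_X ✓.
Every preimage lies in τ_X, so f IS continuous.


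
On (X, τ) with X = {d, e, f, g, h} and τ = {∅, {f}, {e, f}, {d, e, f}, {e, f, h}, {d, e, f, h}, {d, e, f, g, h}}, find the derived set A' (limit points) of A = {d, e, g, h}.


A' = {d, g, h}

For each x ∈ X, list the open sets U ∈ τ with x ∈ U, then check whether U ∩ (A ∖ {x}) ≠ ∅ for every such U.
  x = d: opens ∋ x are {d, e, f}, {d, e, f, h}, {d, e, f, g, h}; each meets A ∖ {d}, so x IS a limit point.
  x = e: open {e, f} ∋ x has {e, f} ∩ (A ∖ {e}) = ∅, so x is NOT a limit point.
  x = f: open {f} ∋ x has {f} ∩ (A ∖ {f}) = ∅, so x is NOT a limit point.
  x = g: opens ∋ x are {d, e, f, g, h}; each meets A ∖ {g}, so x IS a limit point.
  x = h: opens ∋ x are {e, f, h}, {d, e, f, h}, {d, e, f, g, h}; each meets A ∖ {h}, so x IS a limit point.
Collecting: A' = {d, g, h}.


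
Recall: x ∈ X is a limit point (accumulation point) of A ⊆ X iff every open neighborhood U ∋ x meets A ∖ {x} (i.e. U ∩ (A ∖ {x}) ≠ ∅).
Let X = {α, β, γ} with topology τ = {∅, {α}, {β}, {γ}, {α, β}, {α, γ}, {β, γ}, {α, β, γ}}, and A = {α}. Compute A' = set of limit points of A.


A' = ∅

For each x ∈ X, list the open sets U ∈ τ with x ∈ U, then check whether U ∩ (A ∖ {x}) ≠ ∅ for every such U.
  x = α: open {α} ∋ x has {α} ∩ (A ∖ {α}) = ∅, so x is NOT a limit point.
  x = β: open {β} ∋ x has {β} ∩ (A ∖ {β}) = ∅, so x is NOT a limit point.
  x = γ: open {γ} ∋ x has {γ} ∩ (A ∖ {γ}) = ∅, so x is NOT a limit point.
Collecting: A' = ∅.


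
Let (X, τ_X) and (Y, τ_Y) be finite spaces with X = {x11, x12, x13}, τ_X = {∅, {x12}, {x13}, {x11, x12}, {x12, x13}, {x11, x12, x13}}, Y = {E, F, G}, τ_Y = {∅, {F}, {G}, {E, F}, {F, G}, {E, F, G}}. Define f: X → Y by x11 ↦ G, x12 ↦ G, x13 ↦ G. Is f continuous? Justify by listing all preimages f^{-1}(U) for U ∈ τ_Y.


f IS continuous.

Compute f^{-1}(U) for each U ∈ τ_Y:
  U = ∅: f^{-1}(U) = ∅ ∈ τ_X ✓.
  U = {F}: f^{-1}(U) = ∅ ∈ τ_X ✓.
  U = {G}: f^{-1}(U) = {x11, x12, x13} ∈ τ_X ✓.
  U = {E, F}: f^{-1}(U) = ∅ ∈ τ_X ✓.
  U = {F, G}: f^{-1}(U) = {x11, x12, x13} ∈ τ_X ✓.
  U = {E, F, G}: f^{-1}(U) = {x11, x12, x13} ∈ τ_X ✓.
Every preimage lies in τ_X, so f IS continuous.


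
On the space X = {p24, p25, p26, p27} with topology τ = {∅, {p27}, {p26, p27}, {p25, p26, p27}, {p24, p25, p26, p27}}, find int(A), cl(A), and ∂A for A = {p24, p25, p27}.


int(A) = {p27}, cl(A) = {p24, p25, p26, p27}, ∂A = {p24, p25, p26}.

Closed sets in (X, τ) are complements of opens:
  closed(X, τ) = {∅, {p24}, {p24, p25}, {p24, p25, p26}, {p24, p25, p26, p27}}.
int(A) = ⋃ {U ∈ τ : U ⊆ A}. Opens contained in A: ∅, {p27}.
Taking the union of these: int(A) = {p27}.
cl(A) = ⋂ {C closed : A ⊆ C}. Closed sets containing A: {p24, p25, p26, p27}.
Intersecting these: cl(A) = {p24, p25, p26, p27}.
∂A = cl(A) ∖ int(A) = {p24, p25, p26, p27} ∖ {p27} = {p24, p25, p26}.


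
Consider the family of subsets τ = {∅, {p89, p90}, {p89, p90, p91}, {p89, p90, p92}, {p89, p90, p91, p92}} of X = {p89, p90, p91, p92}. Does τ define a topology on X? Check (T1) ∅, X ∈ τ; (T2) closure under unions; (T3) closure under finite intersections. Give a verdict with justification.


τ IS a topology on X.

Axiom (T1): ∅ ∈ τ? Yes; X ∈ τ? Yes.
Axiom (T2/T3): check pairwise unions and intersections of members of τ.
All pairwise intersections and unions checked — each lies in τ. Therefore τ satisfies (T1), (T2), (T3): it IS a topology on X.


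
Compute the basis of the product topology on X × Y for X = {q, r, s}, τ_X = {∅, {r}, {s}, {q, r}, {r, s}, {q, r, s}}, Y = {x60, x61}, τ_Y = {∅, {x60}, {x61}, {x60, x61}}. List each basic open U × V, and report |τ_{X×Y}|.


Basis B = {∅ × ∅, {r} × {x60}, {r} × {x61}, {s} × {x60}, {s} × {x61}, {q, r} × {x60}, {q, r} × {x61}, {r} × {x60, x61}, {r, s} × {x60}, {r, s} × {x61}, {s} × {x60, x61}, {q, r, s} × {x60}, {q, r, s} × {x61}, {q, r} × {x60, x61}, {r, s} × {x60, x61}, {q, r, s} × {x60, x61}}; |τ_{X×Y}| = 36.

Enumerate products U × V with U ∈ τ_X, V ∈ τ_Y (deduplicated):
  ∅ × ∅ = {} (∅)
  {r} × {x60} = {(r,x60)}
  {r} × {x61} = {(r,x61)}
  {s} × {x60} = {(s,x60)}
  {s} × {x61} = {(s,x61)}
  {q, r} × {x60} = {(q,x60), (r,x60)}
  {q, r} × {x61} = {(q,x61), (r,x61)}
  {r} × {x60, x61} = {(r,x60), (r,x61)}
  {r, s} × {x60} = {(r,x60), (s,x60)}
  {r, s} × {x61} = {(r,x61), (s,x61)}
  {s} × {x60, x61} = {(s,x60), (s,x61)}
  {q, r, s} × {x60} = {(q,x60), (r,x60), (s,x60)}
  {q, r, s} × {x61} = {(q,x61), (r,x61), (s,x61)}
  {q, r} × {x60, x61} = {(q,x60), (q,x61), (r,x60), (r,x61)}
  {r, s} × {x60, x61} = {(r,x60), (r,x61), (s,x60), (s,x61)}
  {q, r, s} × {x60, x61} = {(q,x60), (q,x61), (r,x60), (r,x61), (s,x60), (s,x61)}
These 16 distinct sets form the basis B.
Close under arbitrary unions to get τ_{X×Y}; counting gives |τ_{X×Y}| = 36.


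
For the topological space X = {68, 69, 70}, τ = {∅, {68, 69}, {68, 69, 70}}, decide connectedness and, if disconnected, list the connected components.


(X, τ) is connected.

Find clopen sets (U ∈ τ with X ∖ U ∈ τ):
  U = ∅, X ∖ U = {68, 69, 70} — both open, so U is clopen.
  U = {68, 69, 70}, X ∖ U = ∅ — both open, so U is clopen.
Only trivial clopens (∅ and X) exist, so (X, τ) is connected.
Compute connected components by grouping points that agree on all clopens:
  component: {68, 69, 70}


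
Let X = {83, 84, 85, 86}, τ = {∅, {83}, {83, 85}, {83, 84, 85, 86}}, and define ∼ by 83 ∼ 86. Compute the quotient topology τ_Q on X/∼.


X/∼ = {[83=86], [84], [85]}; |τ_Q| = 2.

Equivalence classes: [83=86], [84], [85].
Quotient map π: X → X/∼ sends 83 ↦ [83=86], 84 ↦ [84], 85 ↦ [85], 86 ↦ [83=86].
For each subset V ⊆ X/∼, compute π^{-1}(V) ⊆ X and check whether π^{-1}(V) ∈ τ. V is open in τ_Q iff π^{-1}(V) ∈ τ.
  V = {}: π^{-1}(V) = ∅ ∈ τ ✓.
  V = {[83=86]}: π^{-1}(V) = {83, 86} ∉ τ ✗.
  V = {[84]}: π^{-1}(V) = {84} ∉ τ ✗.
  V = {[83=86], [84]}: π^{-1}(V) = {83, 84, 86} ∉ τ ✗.
  V = {[85]}: π^{-1}(V) = {85} ∉ τ ✗.
  V = {[83=86], [85]}: π^{-1}(V) = {83, 85, 86} ∉ τ ✗.
  V = {[84], [85]}: π^{-1}(V) = {84, 85} ∉ τ ✗.
  V = {[83=86], [84], [85]}: π^{-1}(V) = {83, 84, 85, 86} ∈ τ ✓.
Open sets in the quotient: τ_Q = {{}, {[83=86], [84], [85]}} (2 elements).


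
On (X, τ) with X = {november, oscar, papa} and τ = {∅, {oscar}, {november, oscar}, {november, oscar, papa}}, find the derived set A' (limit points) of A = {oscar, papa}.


A' = {november, papa}

For each x ∈ X, list the open sets U ∈ τ with x ∈ U, then check whether U ∩ (A ∖ {x}) ≠ ∅ for every such U.
  x = november: opens ∋ x are {november, oscar}, {november, oscar, papa}; each meets A ∖ {november}, so x IS a limit point.
  x = oscar: open {oscar} ∋ x has {oscar} ∩ (A ∖ {oscar}) = ∅, so x is NOT a limit point.
  x = papa: opens ∋ x are {november, oscar, papa}; each meets A ∖ {papa}, so x IS a limit point.
Collecting: A' = {november, papa}.


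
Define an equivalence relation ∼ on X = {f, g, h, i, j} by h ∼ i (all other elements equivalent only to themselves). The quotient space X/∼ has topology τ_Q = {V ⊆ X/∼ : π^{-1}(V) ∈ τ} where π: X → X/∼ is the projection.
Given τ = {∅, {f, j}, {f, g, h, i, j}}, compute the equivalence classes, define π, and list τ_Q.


X/∼ = {[f], [g], [h=i], [j]}; |τ_Q| = 3.

Equivalence classes: [f], [g], [h=i], [j].
Quotient map π: X → X/∼ sends f ↦ [f], g ↦ [g], h ↦ [h=i], i ↦ [h=i], j ↦ [j].
For each subset V ⊆ X/∼, compute π^{-1}(V) ⊆ X and check whether π^{-1}(V) ∈ τ. V is open in τ_Q iff π^{-1}(V) ∈ τ.
  V = {}: π^{-1}(V) = ∅ ∈ τ ✓.
  V = {[f]}: π^{-1}(V) = {f} ∉ τ ✗.
  V = {[g]}: π^{-1}(V) = {g} ∉ τ ✗.
  V = {[f], [g]}: π^{-1}(V) = {f, g} ∉ τ ✗.
  V = {[h=i]}: π^{-1}(V) = {h, i} ∉ τ ✗.
  V = {[f], [h=i]}: π^{-1}(V) = {f, h, i} ∉ τ ✗.
  V = {[g], [h=i]}: π^{-1}(V) = {g, h, i} ∉ τ ✗.
  V = {[f], [g], [h=i]}: π^{-1}(V) = {f, g, h, i} ∉ τ ✗.
  V = {[j]}: π^{-1}(V) = {j} ∉ τ ✗.
  V = {[f], [j]}: π^{-1}(V) = {f, j} ∈ τ ✓.
  V = {[g], [j]}: π^{-1}(V) = {g, j} ∉ τ ✗.
  V = {[f], [g], [j]}: π^{-1}(V) = {f, g, j} ∉ τ ✗.
  V = {[h=i], [j]}: π^{-1}(V) = {h, i, j} ∉ τ ✗.
  V = {[f], [h=i], [j]}: π^{-1}(V) = {f, h, i, j} ∉ τ ✗.
  V = {[g], [h=i], [j]}: π^{-1}(V) = {g, h, i, j} ∉ τ ✗.
  V = {[f], [g], [h=i], [j]}: π^{-1}(V) = {f, g, h, i, j} ∈ τ ✓.
Open sets in the quotient: τ_Q = {{}, {[f], [j]}, {[f], [g], [h=i], [j]}} (3 elements).


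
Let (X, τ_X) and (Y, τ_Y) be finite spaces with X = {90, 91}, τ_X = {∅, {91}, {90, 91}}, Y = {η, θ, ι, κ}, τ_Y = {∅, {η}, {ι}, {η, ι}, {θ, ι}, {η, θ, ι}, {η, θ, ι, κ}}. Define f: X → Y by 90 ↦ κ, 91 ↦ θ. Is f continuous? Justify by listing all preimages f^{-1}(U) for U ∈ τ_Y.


f IS continuous.

Compute f^{-1}(U) for each U ∈ τ_Y:
  U = ∅: f^{-1}(U) = ∅ ∈ τ_X ✓.
  U = {η}: f^{-1}(U) = ∅ ∈ τ_X ✓.
  U = {ι}: f^{-1}(U) = ∅ ∈ τ_X ✓.
  U = {η, ι}: f^{-1}(U) = ∅ ∈ τ_X ✓.
  U = {θ, ι}: f^{-1}(U) = {91} ∈ τ_X ✓.
  U = {η, θ, ι}: f^{-1}(U) = {91} ∈ τ_X ✓.
  U = {η, θ, ι, κ}: f^{-1}(U) = {90, 91} ∈ τ_X ✓.
Every preimage lies in τ_X, so f IS continuous.


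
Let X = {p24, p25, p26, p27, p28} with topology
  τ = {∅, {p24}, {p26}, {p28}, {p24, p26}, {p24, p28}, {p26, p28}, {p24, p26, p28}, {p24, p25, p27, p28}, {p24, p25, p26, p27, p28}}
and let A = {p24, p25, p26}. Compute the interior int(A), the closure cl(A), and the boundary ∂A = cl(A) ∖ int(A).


int(A) = {p24, p26}, cl(A) = {p24, p25, p26, p27}, ∂A = {p25, p27}.

Closed sets in (X, τ) are complements of opens:
  closed(X, τ) = {∅, {p26}, {p25, p27}, {p24, p25, p27}, {p25, p26, p27}, {p25, p27, p28}, {p24, p25, p26, p27}, {p24, p25, p27, p28}, {p25, p26, p27, p28}, {p24, p25, p26, p27, p28}}.
int(A) = ⋃ {U ∈ τ : U ⊆ A}. Opens contained in A: ∅, {p24}, {p26}, {p24, p26}.
Taking the union of these: int(A) = {p24, p26}.
cl(A) = ⋂ {C closed : A ⊆ C}. Closed sets containing A: {p24, p25, p26, p27}, {p24, p25, p26, p27, p28}.
Intersecting these: cl(A) = {p24, p25, p26, p27}.
∂A = cl(A) ∖ int(A) = {p24, p25, p26, p27} ∖ {p24, p26} = {p25, p27}.
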